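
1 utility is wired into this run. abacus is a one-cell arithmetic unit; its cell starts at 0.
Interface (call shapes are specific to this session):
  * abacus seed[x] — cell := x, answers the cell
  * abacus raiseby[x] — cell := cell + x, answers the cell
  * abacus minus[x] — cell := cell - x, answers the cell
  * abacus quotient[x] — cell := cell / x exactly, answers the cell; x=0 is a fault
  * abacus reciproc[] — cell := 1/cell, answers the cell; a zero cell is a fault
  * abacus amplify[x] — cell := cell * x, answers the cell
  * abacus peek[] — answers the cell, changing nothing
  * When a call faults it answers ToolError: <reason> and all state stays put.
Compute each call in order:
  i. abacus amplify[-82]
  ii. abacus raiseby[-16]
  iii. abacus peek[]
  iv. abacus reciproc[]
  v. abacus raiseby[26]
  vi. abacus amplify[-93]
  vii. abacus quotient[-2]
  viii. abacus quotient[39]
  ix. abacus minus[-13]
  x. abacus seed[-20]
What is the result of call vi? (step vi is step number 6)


Answer: -38595/16

Derivation:
>> abacus amplify(x: -82)
<< 0
>> abacus raiseby(x: -16)
<< -16
>> abacus peek()
<< -16
>> abacus reciproc()
<< -1/16
>> abacus raiseby(x: 26)
<< 415/16
>> abacus amplify(x: -93)
<< -38595/16
>> abacus quotient(x: -2)
<< 38595/32
>> abacus quotient(x: 39)
<< 12865/416
>> abacus minus(x: -13)
<< 18273/416
>> abacus seed(x: -20)
<< -20


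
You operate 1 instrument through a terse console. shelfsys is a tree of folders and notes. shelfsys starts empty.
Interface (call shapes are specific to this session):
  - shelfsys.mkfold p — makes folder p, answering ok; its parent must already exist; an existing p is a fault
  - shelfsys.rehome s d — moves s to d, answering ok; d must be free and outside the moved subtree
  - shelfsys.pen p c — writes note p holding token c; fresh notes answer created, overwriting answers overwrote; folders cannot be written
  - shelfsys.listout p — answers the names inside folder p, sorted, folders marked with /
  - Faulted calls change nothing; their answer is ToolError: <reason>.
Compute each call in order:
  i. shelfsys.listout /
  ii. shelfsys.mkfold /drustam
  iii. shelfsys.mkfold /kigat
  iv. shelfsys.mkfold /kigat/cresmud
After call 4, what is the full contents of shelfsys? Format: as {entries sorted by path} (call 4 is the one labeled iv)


·→ shelfsys.listout(p='/')
·← []
·→ shelfsys.mkfold(p='/drustam')
·← ok
·→ shelfsys.mkfold(p='/kigat')
·← ok
·→ shelfsys.mkfold(p='/kigat/cresmud')
·← ok

Answer: {drustam/, kigat/, kigat/cresmud/}


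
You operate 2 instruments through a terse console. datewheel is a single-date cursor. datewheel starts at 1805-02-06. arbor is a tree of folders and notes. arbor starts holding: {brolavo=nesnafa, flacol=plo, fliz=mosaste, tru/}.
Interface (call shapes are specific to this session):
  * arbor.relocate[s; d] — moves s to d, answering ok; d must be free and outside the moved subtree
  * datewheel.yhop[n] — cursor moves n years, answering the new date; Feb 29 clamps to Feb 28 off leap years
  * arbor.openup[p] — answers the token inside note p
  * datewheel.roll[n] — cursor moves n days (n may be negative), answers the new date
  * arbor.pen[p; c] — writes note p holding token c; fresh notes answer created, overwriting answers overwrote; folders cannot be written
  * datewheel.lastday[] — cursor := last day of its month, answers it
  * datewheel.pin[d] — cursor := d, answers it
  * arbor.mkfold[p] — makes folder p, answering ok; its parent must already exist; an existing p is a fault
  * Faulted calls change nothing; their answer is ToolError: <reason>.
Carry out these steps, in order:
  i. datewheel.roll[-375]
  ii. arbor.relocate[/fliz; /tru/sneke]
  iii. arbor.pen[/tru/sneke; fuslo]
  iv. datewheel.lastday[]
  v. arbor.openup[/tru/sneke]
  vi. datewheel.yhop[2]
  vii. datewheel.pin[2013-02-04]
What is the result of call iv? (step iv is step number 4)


Answer: 1804-01-31

Derivation:
;; datewheel.roll(n: -375) ~> 1804-01-28
;; arbor.relocate(s: /fliz, d: /tru/sneke) ~> ok
;; arbor.pen(p: /tru/sneke, c: fuslo) ~> overwrote
;; datewheel.lastday() ~> 1804-01-31
;; arbor.openup(p: /tru/sneke) ~> fuslo
;; datewheel.yhop(n: 2) ~> 1806-01-31
;; datewheel.pin(d: 2013-02-04) ~> 2013-02-04


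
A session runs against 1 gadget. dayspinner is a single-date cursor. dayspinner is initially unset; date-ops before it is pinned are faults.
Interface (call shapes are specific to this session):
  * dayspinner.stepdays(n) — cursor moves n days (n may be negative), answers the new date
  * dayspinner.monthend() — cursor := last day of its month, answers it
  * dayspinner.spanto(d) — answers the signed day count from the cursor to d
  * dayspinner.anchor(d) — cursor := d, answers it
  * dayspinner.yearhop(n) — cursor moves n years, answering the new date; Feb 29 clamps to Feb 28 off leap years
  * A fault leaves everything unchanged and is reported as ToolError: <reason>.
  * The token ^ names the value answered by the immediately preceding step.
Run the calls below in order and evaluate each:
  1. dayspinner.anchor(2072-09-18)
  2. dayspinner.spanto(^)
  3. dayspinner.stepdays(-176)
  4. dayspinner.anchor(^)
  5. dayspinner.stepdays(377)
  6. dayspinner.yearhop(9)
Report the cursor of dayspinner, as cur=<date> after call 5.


Answer: cur=2073-04-07

Derivation:
Then dayspinner.anchor passing 2072-09-18, → 2072-09-18.
Calling dayspinner.spanto passing ^, → 0.
Invoking dayspinner.stepdays passing -176, and see 2072-03-26.
I invoke dayspinner.anchor passing ^, — result: 2072-03-26.
I call dayspinner.stepdays passing 377, which returns 2073-04-07.
I run dayspinner.yearhop passing 9: 2082-04-07.


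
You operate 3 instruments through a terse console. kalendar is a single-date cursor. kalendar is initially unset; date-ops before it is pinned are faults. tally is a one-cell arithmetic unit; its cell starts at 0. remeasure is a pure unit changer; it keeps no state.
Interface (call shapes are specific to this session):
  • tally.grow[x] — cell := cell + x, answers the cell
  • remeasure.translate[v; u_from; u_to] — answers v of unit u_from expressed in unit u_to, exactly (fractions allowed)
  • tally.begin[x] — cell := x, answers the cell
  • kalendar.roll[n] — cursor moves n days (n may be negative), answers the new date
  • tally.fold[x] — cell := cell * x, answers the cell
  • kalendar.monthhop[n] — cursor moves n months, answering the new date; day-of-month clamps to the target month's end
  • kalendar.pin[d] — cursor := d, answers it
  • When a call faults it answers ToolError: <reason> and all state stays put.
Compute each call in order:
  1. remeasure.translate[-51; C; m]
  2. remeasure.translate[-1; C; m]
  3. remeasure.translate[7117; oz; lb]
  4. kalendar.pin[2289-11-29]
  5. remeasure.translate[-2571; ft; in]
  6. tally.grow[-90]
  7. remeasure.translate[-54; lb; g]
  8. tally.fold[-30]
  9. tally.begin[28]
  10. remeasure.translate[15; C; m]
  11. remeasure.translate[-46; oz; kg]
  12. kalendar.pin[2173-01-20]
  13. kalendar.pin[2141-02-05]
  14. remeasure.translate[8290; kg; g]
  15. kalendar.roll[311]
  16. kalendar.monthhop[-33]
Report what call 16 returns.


Answer: 2139-03-13

Derivation:
>> remeasure.translate(-51, C, m)
<< ToolError: incompatible units
>> remeasure.translate(-1, C, m)
<< ToolError: incompatible units
>> remeasure.translate(7117, oz, lb)
<< 7117/16
>> kalendar.pin(2289-11-29)
<< 2289-11-29
>> remeasure.translate(-2571, ft, in)
<< -30852
>> tally.grow(-90)
<< -90
>> remeasure.translate(-54, lb, g)
<< -1224699399/50000
>> tally.fold(-30)
<< 2700
>> tally.begin(28)
<< 28
>> remeasure.translate(15, C, m)
<< ToolError: incompatible units
>> remeasure.translate(-46, oz, kg)
<< -1043262451/800000000
>> kalendar.pin(2173-01-20)
<< 2173-01-20
>> kalendar.pin(2141-02-05)
<< 2141-02-05
>> remeasure.translate(8290, kg, g)
<< 8290000
>> kalendar.roll(311)
<< 2141-12-13
>> kalendar.monthhop(-33)
<< 2139-03-13


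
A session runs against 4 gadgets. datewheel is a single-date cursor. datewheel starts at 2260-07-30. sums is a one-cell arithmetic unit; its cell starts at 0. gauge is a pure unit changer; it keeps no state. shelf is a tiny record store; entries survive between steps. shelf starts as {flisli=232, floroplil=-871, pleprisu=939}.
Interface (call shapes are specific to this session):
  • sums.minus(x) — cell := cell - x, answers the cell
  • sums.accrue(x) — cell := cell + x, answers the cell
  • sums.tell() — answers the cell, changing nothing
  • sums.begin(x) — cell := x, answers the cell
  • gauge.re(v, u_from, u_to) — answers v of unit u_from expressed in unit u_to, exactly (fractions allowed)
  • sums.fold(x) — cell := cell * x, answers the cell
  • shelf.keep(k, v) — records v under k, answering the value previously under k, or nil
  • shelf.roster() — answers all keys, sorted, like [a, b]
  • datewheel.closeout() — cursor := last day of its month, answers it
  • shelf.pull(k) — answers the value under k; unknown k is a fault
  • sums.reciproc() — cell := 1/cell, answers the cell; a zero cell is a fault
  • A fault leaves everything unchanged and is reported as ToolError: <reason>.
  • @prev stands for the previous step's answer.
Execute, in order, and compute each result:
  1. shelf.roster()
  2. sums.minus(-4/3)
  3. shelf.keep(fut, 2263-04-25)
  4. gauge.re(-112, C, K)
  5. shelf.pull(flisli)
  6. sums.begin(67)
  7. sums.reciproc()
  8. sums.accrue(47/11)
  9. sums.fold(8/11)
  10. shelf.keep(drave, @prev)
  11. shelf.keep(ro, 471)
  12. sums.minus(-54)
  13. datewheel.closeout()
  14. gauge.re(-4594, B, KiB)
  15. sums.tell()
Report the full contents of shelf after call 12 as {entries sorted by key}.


>> roster()
<< [flisli, floroplil, pleprisu]
>> minus(-4/3)
<< 4/3
>> keep(fut, 2263-04-25)
<< nil
>> re(-112, C, K)
<< 3223/20
>> pull(flisli)
<< 232
>> begin(67)
<< 67
>> reciproc()
<< 1/67
>> accrue(47/11)
<< 3160/737
>> fold(8/11)
<< 25280/8107
>> keep(drave, @prev)
<< nil
>> keep(ro, 471)
<< nil
>> minus(-54)
<< 463058/8107
>> closeout()
<< 2260-07-31
>> re(-4594, B, KiB)
<< -2297/512
>> tell()
<< 463058/8107

Answer: {drave=25280/8107, flisli=232, floroplil=-871, fut=2263-04-25, pleprisu=939, ro=471}


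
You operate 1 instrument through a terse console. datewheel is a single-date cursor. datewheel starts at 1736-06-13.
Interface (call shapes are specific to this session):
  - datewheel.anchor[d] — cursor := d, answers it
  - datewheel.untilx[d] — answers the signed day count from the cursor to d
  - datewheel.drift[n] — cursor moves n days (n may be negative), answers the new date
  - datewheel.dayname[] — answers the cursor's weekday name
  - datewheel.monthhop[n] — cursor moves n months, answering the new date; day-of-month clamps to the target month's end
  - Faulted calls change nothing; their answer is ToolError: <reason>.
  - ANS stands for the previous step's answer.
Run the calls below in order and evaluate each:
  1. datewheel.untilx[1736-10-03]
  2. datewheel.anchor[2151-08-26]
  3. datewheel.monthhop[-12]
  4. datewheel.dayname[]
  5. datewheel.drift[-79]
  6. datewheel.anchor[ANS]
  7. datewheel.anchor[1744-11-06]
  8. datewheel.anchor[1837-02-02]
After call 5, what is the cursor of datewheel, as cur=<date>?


Answer: cur=2150-06-08

Derivation:
> datewheel.untilx 1736-10-03
  112
> datewheel.anchor 2151-08-26
  2151-08-26
> datewheel.monthhop -12
  2150-08-26
> datewheel.dayname
  Wednesday
> datewheel.drift -79
  2150-06-08
> datewheel.anchor ANS
  2150-06-08
> datewheel.anchor 1744-11-06
  1744-11-06
> datewheel.anchor 1837-02-02
  1837-02-02


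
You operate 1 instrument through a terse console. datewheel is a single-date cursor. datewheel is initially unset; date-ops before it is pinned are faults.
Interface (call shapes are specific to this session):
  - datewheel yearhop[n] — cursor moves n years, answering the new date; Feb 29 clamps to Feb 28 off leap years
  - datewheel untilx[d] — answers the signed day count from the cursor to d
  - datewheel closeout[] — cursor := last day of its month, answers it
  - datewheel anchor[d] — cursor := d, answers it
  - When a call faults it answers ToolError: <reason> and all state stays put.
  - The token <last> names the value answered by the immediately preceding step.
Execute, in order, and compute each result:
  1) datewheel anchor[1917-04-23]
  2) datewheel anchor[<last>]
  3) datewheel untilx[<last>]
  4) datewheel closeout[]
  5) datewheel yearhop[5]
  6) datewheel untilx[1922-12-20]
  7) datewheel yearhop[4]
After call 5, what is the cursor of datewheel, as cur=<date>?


>> datewheel anchor(d→1917-04-23)
<< 1917-04-23
>> datewheel anchor(d→<last>)
<< 1917-04-23
>> datewheel untilx(d→<last>)
<< 0
>> datewheel closeout()
<< 1917-04-30
>> datewheel yearhop(n→5)
<< 1922-04-30
>> datewheel untilx(d→1922-12-20)
<< 234
>> datewheel yearhop(n→4)
<< 1926-04-30

Answer: cur=1922-04-30


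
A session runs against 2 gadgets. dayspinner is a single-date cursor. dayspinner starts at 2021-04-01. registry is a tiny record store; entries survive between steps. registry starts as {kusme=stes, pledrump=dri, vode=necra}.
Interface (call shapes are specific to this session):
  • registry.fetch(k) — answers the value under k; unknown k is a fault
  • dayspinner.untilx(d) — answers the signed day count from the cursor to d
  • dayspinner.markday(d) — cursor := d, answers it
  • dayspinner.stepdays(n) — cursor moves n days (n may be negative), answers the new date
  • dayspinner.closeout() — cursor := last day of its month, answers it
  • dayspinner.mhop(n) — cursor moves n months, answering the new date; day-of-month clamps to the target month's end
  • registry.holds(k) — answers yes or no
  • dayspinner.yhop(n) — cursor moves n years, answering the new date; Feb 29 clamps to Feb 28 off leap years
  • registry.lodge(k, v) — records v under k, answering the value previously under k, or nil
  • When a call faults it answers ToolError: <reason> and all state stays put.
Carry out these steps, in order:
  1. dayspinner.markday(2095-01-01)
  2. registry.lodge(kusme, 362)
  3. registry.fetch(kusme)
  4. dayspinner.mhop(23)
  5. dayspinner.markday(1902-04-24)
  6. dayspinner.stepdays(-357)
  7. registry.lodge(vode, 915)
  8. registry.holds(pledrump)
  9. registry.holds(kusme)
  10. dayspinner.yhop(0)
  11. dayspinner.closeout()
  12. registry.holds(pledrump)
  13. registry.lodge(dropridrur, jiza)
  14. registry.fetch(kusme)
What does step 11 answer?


Next I call dayspinner.markday using d: 2095-01-01, and see 2095-01-01.
I run registry.lodge using k: kusme, v: 362, giving stes.
Invoking registry.fetch using k: kusme, and get 362.
Next I call dayspinner.mhop using n: 23, giving 2096-12-01.
Then dayspinner.markday using d: 1902-04-24, → 1902-04-24.
Now I run dayspinner.stepdays using n: -357, yielding 1901-05-02.
Using registry.lodge using k: vode, v: 915, and observe necra.
I try registry.holds using k: pledrump, which returns yes.
Next I call registry.holds using k: kusme, which returns yes.
I try dayspinner.yhop using n: 0, — result: 1901-05-02.
Then dayspinner.closeout(), giving 1901-05-31.
I run registry.holds using k: pledrump, and see yes.
Then registry.lodge using k: dropridrur, v: jiza, → nil.
I use registry.fetch using k: kusme, which returns 362.

Answer: 1901-05-31


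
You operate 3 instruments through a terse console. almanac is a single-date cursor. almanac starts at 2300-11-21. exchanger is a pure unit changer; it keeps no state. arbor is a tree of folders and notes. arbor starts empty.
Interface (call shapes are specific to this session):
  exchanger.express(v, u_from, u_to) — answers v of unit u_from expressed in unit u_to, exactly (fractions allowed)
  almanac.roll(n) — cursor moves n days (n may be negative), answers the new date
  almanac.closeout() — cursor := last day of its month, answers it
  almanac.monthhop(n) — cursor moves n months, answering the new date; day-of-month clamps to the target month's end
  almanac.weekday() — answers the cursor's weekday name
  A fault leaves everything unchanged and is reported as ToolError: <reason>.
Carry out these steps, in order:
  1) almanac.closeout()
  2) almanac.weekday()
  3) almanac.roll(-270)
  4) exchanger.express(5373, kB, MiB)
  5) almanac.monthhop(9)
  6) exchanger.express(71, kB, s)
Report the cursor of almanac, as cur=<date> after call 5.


Answer: cur=2300-12-05

Derivation:
Now I run closeout(), and observe 2300-11-30.
I use weekday, which returns Friday.
I use roll(n=-270), giving 2300-03-05.
Invoking express(v=5373, u_from=kB, u_to=MiB), yielding 671625/131072.
Invoking monthhop(n=9), and see 2300-12-05.
Now I run express(v=71, u_from=kB, u_to=s): ToolError: incompatible units.


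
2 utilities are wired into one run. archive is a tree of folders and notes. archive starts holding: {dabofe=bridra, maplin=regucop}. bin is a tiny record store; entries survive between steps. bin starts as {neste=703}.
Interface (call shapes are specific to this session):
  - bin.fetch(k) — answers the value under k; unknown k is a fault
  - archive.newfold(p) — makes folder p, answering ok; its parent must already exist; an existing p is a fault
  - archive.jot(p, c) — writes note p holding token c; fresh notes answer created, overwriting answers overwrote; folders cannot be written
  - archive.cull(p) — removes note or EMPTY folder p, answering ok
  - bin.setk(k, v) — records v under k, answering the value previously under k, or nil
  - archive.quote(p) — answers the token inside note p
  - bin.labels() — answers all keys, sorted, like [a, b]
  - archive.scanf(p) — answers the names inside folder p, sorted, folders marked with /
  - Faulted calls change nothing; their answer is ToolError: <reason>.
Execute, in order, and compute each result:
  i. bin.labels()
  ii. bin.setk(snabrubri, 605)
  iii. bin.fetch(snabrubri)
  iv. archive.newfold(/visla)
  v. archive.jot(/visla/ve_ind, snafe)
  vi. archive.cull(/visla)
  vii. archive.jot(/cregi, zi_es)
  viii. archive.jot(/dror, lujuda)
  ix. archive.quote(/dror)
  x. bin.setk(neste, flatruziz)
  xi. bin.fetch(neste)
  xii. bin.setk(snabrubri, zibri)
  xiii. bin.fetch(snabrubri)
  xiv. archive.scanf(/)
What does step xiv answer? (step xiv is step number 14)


CALL bin.labels[]
RET  [neste]
CALL bin.setk[k='snabrubri'; v='605']
RET  nil
CALL bin.fetch[k='snabrubri']
RET  605
CALL archive.newfold[p='/visla']
RET  ok
CALL archive.jot[p='/visla/ve_ind'; c='snafe']
RET  created
CALL archive.cull[p='/visla']
RET  ToolError: not empty
CALL archive.jot[p='/cregi'; c='zi_es']
RET  created
CALL archive.jot[p='/dror'; c='lujuda']
RET  created
CALL archive.quote[p='/dror']
RET  lujuda
CALL bin.setk[k='neste'; v='flatruziz']
RET  703
CALL bin.fetch[k='neste']
RET  flatruziz
CALL bin.setk[k='snabrubri'; v='zibri']
RET  605
CALL bin.fetch[k='snabrubri']
RET  zibri
CALL archive.scanf[p='/']
RET  [cregi, dabofe, dror, maplin, visla/]

Answer: [cregi, dabofe, dror, maplin, visla/]


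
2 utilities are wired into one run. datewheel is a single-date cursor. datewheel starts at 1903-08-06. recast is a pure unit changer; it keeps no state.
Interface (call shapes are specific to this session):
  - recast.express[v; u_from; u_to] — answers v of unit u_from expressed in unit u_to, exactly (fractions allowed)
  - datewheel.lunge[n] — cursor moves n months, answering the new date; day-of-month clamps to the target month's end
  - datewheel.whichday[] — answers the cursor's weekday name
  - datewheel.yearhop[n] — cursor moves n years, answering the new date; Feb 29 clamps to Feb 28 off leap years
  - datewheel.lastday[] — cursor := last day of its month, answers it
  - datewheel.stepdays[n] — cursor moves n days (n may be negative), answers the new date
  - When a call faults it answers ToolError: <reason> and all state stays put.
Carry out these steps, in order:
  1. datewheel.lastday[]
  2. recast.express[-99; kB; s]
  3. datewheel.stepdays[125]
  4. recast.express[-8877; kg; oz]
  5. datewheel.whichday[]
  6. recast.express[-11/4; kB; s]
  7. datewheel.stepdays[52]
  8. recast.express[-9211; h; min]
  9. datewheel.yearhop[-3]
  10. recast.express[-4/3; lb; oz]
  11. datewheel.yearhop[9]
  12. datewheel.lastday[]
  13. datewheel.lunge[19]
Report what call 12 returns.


Then datewheel.lastday, → 1903-08-31.
Using recast.express using v='-99', u_from='kB', u_to='s': ToolError: incompatible units.
Calling datewheel.stepdays using n='125', which returns 1904-01-03.
I try recast.express using v='-8877', u_from='kg', u_to='oz', and observe -1291200000000/4123567.
I run datewheel.whichday(), yielding Sunday.
Then recast.express using v='-11/4', u_from='kB', u_to='s': ToolError: incompatible units.
I invoke datewheel.stepdays using n='52', which returns 1904-02-24.
Now I run recast.express using v='-9211', u_from='h', u_to='min': -552660.
I call datewheel.yearhop using n='-3', — result: 1901-02-24.
I try recast.express using v='-4/3', u_from='lb', u_to='oz', and observe -64/3.
Next I call datewheel.yearhop using n='9', and get 1910-02-24.
I run datewheel.lastday(), → 1910-02-28.
Then datewheel.lunge using n='19', giving 1911-09-28.

Answer: 1910-02-28


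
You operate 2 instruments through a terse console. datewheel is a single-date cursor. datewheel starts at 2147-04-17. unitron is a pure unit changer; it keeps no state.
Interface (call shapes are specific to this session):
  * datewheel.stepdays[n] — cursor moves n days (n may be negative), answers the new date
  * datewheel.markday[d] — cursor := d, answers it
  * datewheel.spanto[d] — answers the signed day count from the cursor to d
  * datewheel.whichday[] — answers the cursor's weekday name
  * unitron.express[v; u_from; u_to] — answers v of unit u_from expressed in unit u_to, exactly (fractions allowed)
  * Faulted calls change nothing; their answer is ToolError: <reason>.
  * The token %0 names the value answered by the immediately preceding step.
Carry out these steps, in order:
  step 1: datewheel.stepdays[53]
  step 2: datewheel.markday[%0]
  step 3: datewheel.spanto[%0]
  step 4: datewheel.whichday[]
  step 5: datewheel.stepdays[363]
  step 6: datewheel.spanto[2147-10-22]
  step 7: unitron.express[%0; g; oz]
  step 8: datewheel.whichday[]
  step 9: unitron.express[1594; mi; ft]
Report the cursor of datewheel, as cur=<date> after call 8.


Answer: cur=2148-06-06

Derivation:
$ datewheel.stepdays n→53
:: 2147-06-09
$ datewheel.markday d→%0
:: 2147-06-09
$ datewheel.spanto d→%0
:: 0
$ datewheel.whichday
:: Friday
$ datewheel.stepdays n→363
:: 2148-06-06
$ datewheel.spanto d→2147-10-22
:: -228
$ unitron.express v→%0 u_from→g u_to→oz
:: -364800000/45359237
$ datewheel.whichday
:: Thursday
$ unitron.express v→1594 u_from→mi u_to→ft
:: 8416320


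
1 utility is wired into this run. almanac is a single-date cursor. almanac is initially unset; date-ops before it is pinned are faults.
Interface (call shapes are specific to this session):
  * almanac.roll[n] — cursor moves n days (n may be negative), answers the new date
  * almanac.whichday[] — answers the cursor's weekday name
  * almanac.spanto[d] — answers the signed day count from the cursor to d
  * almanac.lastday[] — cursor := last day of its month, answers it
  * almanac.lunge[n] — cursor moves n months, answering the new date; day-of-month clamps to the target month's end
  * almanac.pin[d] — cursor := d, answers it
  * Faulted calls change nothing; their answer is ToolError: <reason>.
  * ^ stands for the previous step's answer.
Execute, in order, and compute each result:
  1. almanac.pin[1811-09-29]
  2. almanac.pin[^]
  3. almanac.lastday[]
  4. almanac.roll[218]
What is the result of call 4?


Answer: 1812-05-05

Derivation:
Act: almanac.pin[d=1811-09-29]
Obs: 1811-09-29
Act: almanac.pin[d=^]
Obs: 1811-09-29
Act: almanac.lastday[]
Obs: 1811-09-30
Act: almanac.roll[n=218]
Obs: 1812-05-05


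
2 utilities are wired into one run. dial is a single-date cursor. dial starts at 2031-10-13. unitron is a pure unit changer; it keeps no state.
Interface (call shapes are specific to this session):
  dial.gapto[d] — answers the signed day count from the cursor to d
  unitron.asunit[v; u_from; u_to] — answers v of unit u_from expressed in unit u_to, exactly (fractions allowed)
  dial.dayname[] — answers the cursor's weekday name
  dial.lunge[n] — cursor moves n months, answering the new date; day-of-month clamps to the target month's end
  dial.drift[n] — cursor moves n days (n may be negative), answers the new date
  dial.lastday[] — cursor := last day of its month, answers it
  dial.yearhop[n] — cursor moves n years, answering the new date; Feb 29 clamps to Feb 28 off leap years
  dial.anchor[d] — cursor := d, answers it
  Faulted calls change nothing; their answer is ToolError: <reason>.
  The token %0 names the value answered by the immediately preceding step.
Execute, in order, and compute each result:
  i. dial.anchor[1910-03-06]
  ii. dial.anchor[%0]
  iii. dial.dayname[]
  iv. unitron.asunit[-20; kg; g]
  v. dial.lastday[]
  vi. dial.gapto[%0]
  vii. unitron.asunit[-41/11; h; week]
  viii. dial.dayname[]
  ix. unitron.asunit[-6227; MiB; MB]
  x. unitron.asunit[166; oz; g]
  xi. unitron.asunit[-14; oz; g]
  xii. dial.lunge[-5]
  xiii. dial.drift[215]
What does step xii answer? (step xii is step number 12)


Answer: 1909-10-31

Derivation:
;; 1. anchor(d: 1910-03-06) : 1910-03-06
;; 2. anchor(d: %0) : 1910-03-06
;; 3. dayname() : Sunday
;; 4. asunit(v: -20, u_from: kg, u_to: g) : -20000
;; 5. lastday() : 1910-03-31
;; 6. gapto(d: %0) : 0
;; 7. asunit(v: -41/11, u_from: h, u_to: week) : -41/1848
;; 8. dayname() : Thursday
;; 9. asunit(v: -6227, u_from: MiB, u_to: MB) : -102023168/15625
;; 10. asunit(v: 166, u_from: oz, u_to: g) : 3764816671/800000
;; 11. asunit(v: -14, u_from: oz, u_to: g) : -317514659/800000
;; 12. lunge(n: -5) : 1909-10-31
;; 13. drift(n: 215) : 1910-06-03


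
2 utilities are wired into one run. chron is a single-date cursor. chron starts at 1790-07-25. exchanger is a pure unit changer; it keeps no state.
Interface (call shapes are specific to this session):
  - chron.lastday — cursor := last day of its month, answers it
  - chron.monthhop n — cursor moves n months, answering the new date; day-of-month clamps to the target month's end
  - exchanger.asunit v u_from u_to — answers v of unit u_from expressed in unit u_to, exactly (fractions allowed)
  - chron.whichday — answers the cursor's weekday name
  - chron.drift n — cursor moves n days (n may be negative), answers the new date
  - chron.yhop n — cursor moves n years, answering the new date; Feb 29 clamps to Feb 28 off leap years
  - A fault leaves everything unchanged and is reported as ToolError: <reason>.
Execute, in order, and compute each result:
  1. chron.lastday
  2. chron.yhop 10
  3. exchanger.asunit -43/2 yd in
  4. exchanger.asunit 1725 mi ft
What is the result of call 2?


→ lastday()
← 1790-07-31
→ yhop(10)
← 1800-07-31
→ asunit(-43/2, yd, in)
← -774
→ asunit(1725, mi, ft)
← 9108000

Answer: 1800-07-31


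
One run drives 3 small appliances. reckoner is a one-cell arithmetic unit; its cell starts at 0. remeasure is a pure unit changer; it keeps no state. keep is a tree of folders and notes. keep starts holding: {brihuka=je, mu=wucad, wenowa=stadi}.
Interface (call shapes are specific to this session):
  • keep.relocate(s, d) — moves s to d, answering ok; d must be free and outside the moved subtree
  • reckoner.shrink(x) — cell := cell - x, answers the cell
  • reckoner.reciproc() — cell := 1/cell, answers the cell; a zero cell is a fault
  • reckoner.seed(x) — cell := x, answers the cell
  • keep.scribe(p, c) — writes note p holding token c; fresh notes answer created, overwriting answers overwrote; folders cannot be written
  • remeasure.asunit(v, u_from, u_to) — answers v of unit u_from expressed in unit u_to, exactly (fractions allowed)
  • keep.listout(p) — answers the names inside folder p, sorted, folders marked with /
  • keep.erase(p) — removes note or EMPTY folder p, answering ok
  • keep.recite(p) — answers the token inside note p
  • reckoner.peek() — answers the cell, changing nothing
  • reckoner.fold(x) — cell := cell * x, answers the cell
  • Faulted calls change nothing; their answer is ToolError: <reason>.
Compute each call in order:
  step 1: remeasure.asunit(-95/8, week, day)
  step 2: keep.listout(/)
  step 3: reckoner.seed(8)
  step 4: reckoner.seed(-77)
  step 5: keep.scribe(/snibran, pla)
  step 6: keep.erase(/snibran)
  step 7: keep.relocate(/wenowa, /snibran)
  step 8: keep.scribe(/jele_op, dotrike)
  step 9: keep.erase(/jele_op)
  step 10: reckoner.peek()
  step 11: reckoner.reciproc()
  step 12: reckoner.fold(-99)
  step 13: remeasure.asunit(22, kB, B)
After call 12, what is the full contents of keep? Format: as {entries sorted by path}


I call asunit on -95/8, week, day, and get -665/8.
I call listout on /, → [brihuka, mu, wenowa].
I run seed on 8, which returns 8.
Invoking seed on -77, and see -77.
Using scribe on /snibran, pla, and see created.
Next I call erase on /snibran, and observe ok.
Next I call relocate on /wenowa, /snibran, and see ok.
Using scribe on /jele_op, dotrike, which returns created.
I call erase on /jele_op, which returns ok.
Invoking peek, → -77.
Now I run reciproc, giving -1/77.
Then fold on -99, which returns 9/7.
I run asunit on 22, kB, B, which returns 22000.

Answer: {brihuka=je, mu=wucad, snibran=stadi}


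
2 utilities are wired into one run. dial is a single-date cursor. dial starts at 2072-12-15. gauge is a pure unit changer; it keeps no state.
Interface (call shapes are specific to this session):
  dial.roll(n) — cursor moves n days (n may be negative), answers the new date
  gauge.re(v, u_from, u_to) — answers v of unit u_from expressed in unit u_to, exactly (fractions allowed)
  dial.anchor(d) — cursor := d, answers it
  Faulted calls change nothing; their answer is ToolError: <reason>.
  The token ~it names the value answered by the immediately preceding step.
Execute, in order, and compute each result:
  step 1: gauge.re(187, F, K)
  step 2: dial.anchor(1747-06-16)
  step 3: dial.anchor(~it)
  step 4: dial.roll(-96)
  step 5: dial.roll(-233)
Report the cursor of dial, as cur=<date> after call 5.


Answer: cur=1746-07-22

Derivation:
Step: gauge.re[v→187; u_from→F; u_to→K]
Result: 64667/180
Step: dial.anchor[d→1747-06-16]
Result: 1747-06-16
Step: dial.anchor[d→~it]
Result: 1747-06-16
Step: dial.roll[n→-96]
Result: 1747-03-12
Step: dial.roll[n→-233]
Result: 1746-07-22


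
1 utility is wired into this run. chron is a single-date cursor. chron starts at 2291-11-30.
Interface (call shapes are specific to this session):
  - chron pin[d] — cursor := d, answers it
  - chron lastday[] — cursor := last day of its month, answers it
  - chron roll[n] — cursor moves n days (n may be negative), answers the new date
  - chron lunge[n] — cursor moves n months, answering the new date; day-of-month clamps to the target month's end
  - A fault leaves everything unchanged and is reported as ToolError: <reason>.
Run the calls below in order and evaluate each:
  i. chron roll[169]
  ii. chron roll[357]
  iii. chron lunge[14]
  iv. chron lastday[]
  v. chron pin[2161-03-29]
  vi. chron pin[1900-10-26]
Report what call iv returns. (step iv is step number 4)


// chron roll(n→169) ~> 2292-05-17
// chron roll(n→357) ~> 2293-05-09
// chron lunge(n→14) ~> 2294-07-09
// chron lastday() ~> 2294-07-31
// chron pin(d→2161-03-29) ~> 2161-03-29
// chron pin(d→1900-10-26) ~> 1900-10-26

Answer: 2294-07-31


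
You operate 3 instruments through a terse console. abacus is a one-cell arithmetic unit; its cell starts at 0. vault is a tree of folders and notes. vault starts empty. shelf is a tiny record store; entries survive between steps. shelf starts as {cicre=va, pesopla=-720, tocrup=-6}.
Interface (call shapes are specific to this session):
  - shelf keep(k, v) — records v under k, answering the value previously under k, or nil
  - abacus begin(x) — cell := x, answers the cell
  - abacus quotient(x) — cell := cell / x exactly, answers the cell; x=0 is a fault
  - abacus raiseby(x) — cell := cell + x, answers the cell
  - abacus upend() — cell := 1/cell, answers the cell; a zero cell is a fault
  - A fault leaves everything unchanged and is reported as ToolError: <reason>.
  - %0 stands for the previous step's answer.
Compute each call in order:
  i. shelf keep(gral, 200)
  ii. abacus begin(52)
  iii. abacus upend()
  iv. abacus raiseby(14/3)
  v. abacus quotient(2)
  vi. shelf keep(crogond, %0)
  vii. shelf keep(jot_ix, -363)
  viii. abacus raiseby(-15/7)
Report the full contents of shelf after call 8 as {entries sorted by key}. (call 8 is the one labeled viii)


Answer: {cicre=va, crogond=731/312, gral=200, jot_ix=-363, pesopla=-720, tocrup=-6}

Derivation:
$ shelf keep k→gral v→200
:: nil
$ abacus begin x→52
:: 52
$ abacus upend
:: 1/52
$ abacus raiseby x→14/3
:: 731/156
$ abacus quotient x→2
:: 731/312
$ shelf keep k→crogond v→%0
:: nil
$ shelf keep k→jot_ix v→-363
:: nil
$ abacus raiseby x→-15/7
:: 437/2184


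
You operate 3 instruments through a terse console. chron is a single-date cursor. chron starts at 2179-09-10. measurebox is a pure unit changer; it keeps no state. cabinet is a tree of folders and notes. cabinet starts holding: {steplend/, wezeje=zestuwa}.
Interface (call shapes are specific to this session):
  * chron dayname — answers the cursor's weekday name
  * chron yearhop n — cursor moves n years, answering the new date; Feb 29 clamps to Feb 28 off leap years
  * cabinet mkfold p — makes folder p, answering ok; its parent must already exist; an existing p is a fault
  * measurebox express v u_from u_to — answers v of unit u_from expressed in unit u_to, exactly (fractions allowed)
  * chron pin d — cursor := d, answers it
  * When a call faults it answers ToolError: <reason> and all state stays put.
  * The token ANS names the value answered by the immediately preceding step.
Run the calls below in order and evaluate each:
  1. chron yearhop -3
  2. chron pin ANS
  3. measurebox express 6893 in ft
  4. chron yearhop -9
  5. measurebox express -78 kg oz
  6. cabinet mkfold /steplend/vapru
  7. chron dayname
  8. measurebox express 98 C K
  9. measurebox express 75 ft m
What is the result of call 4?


Answer: 2167-09-10

Derivation:
>>> chron yearhop n='-3'
[out] 2176-09-10
>>> chron pin d='ANS'
[out] 2176-09-10
>>> measurebox express v='6893' u_from='in' u_to='ft'
[out] 6893/12
>>> chron yearhop n='-9'
[out] 2167-09-10
>>> measurebox express v='-78' u_from='kg' u_to='oz'
[out] -124800000000/45359237
>>> cabinet mkfold p='/steplend/vapru'
[out] ok
>>> chron dayname
[out] Thursday
>>> measurebox express v='98' u_from='C' u_to='K'
[out] 7423/20
>>> measurebox express v='75' u_from='ft' u_to='m'
[out] 1143/50


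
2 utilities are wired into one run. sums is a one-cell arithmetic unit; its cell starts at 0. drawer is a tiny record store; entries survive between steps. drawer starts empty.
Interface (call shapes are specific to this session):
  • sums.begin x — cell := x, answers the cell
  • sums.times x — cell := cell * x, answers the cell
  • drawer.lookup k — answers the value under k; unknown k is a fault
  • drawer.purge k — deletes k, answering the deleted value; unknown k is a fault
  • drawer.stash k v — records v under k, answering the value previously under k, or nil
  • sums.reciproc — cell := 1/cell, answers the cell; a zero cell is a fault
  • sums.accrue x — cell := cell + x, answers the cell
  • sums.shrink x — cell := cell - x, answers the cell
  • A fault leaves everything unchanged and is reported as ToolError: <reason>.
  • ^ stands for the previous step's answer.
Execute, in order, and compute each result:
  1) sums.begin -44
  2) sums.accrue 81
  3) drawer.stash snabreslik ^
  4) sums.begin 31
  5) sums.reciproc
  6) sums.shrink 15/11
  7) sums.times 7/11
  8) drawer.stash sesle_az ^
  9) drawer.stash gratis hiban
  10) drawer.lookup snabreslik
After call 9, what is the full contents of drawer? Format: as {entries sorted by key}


Act: begin[x='-44']
Obs: -44
Act: accrue[x='81']
Obs: 37
Act: stash[k='snabreslik'; v='^']
Obs: nil
Act: begin[x='31']
Obs: 31
Act: reciproc[]
Obs: 1/31
Act: shrink[x='15/11']
Obs: -454/341
Act: times[x='7/11']
Obs: -3178/3751
Act: stash[k='sesle_az'; v='^']
Obs: nil
Act: stash[k='gratis'; v='hiban']
Obs: nil
Act: lookup[k='snabreslik']
Obs: 37

Answer: {gratis=hiban, sesle_az=-3178/3751, snabreslik=37}


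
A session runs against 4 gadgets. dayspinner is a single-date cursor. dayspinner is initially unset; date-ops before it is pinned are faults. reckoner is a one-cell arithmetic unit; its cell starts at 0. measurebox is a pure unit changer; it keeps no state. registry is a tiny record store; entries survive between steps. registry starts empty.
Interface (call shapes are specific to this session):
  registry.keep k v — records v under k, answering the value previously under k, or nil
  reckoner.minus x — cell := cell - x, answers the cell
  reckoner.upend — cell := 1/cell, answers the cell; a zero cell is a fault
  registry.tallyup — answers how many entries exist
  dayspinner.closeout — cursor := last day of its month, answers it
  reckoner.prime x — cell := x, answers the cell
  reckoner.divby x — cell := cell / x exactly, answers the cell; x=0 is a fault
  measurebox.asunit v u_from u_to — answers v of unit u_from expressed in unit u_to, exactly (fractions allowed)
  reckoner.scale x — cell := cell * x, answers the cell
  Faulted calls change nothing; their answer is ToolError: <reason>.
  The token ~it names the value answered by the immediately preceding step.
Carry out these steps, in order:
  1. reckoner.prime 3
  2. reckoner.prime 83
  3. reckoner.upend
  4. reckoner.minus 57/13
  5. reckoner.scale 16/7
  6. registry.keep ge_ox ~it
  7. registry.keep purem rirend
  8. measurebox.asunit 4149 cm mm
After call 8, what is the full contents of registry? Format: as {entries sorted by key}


Answer: {ge_ox=-10784/1079, purem=rirend}

Derivation:
-> reckoner.prime(x=3)
<- 3
-> reckoner.prime(x=83)
<- 83
-> reckoner.upend()
<- 1/83
-> reckoner.minus(x=57/13)
<- -4718/1079
-> reckoner.scale(x=16/7)
<- -10784/1079
-> registry.keep(k=ge_ox, v=~it)
<- nil
-> registry.keep(k=purem, v=rirend)
<- nil
-> measurebox.asunit(v=4149, u_from=cm, u_to=mm)
<- 41490


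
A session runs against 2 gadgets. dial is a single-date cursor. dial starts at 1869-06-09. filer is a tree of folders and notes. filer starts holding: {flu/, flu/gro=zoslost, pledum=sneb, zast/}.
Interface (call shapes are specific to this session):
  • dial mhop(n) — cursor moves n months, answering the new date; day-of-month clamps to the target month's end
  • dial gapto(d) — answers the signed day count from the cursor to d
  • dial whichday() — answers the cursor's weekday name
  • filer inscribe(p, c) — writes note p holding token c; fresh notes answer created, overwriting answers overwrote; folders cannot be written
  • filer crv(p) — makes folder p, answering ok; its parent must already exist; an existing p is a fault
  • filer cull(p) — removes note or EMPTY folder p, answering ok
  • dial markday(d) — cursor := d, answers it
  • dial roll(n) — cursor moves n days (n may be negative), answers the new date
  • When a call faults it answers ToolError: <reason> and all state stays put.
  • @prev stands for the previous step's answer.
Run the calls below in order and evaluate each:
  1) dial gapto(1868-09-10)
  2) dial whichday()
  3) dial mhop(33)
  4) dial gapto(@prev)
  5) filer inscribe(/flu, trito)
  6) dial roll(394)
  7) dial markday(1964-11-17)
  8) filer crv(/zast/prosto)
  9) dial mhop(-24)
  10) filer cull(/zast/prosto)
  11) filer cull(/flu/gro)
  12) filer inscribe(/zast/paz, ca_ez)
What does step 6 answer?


Answer: 1873-04-07

Derivation:
-- 1. dial gapto(d='1868-09-10') : -272
-- 2. dial whichday() : Wednesday
-- 3. dial mhop(n='33') : 1872-03-09
-- 4. dial gapto(d='@prev') : 0
-- 5. filer inscribe(p='/flu', c='trito') : ToolError: is a directory
-- 6. dial roll(n='394') : 1873-04-07
-- 7. dial markday(d='1964-11-17') : 1964-11-17
-- 8. filer crv(p='/zast/prosto') : ok
-- 9. dial mhop(n='-24') : 1962-11-17
-- 10. filer cull(p='/zast/prosto') : ok
-- 11. filer cull(p='/flu/gro') : ok
-- 12. filer inscribe(p='/zast/paz', c='ca_ez') : created
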